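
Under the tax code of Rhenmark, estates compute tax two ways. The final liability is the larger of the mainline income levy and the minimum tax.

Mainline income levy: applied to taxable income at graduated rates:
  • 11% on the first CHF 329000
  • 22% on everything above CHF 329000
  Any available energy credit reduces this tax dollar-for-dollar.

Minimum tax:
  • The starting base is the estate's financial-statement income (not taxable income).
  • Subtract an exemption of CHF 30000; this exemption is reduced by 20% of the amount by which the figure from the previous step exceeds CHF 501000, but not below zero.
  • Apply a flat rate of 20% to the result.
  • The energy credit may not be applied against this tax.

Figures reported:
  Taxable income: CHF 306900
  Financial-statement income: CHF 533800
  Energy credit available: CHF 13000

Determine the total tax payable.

Minimum tax:
  Base (financial-statement income): CHF 533800
  Exemption: CHF 30000 − 20% × (CHF 533800 − CHF 501000) = CHF 30000 − CHF 6560 = CHF 23440
  Base: CHF 533800 − CHF 23440 = CHF 510360
  CHF 510360 × 20% = CHF 102072

Mainline income levy:
  CHF 306900 × 11% = CHF 33759
  Less energy credit CHF 13000 → CHF 20759

CHF 102072 > CHF 20759, so the minimum tax is the binding amount.

CHF 102072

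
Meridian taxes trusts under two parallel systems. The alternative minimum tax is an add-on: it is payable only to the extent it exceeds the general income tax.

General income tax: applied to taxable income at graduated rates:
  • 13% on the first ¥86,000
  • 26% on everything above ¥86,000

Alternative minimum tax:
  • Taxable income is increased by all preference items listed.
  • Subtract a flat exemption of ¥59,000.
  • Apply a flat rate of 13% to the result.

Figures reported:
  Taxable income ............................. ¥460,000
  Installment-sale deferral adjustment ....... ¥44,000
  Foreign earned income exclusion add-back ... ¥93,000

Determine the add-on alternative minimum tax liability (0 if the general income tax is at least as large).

Alternative minimum tax:
  Adjusted income: ¥460,000 + ¥44,000 + ¥93,000 = ¥597,000
  Less exemption ¥59,000 → base ¥538,000
  ¥538,000 × 13% = ¥69,940

General income tax:
  ¥86,000 × 13% = ¥11,180
  ¥374,000 × 26% = ¥97,240
  → ¥108,420

¥69,940 ≤ ¥108,420, so no add-on is due.

¥0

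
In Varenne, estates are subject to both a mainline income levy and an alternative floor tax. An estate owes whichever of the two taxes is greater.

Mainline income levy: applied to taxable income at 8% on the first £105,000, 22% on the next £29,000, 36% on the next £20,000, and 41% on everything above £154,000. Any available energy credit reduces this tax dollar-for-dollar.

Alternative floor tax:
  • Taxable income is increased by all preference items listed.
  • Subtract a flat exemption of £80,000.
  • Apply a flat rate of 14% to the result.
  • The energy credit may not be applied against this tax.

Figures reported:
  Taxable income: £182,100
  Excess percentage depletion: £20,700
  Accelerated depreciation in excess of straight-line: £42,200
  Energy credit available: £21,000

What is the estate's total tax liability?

Alternative floor tax:
  Adjusted income: £182,100 + £20,700 + £42,200 = £245,000
  Less exemption £80,000 → base £165,000
  £165,000 × 14% = £23,100

Mainline income levy:
  £105,000 × 8% = £8,400
  £29,000 × 22% = £6,380
  £20,000 × 36% = £7,200
  £28,100 × 41% = £11,521
  → £33,501
  Less energy credit £21,000 → £12,501

£23,100 > £12,501, so the alternative floor tax is the binding amount.

£23,100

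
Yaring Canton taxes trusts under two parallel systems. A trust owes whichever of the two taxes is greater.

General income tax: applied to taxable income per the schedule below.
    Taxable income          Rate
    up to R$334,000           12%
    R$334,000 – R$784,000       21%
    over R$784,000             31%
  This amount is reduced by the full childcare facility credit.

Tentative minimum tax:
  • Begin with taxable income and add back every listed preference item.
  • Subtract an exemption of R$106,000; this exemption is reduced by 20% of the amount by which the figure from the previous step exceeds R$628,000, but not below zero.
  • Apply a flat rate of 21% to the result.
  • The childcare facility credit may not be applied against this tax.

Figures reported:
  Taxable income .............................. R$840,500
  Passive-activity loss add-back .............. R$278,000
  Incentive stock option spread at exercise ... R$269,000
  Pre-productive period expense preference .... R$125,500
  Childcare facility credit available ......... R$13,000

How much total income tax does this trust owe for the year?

General income tax:
  R$334,000 × 12% = R$40,080
  R$450,000 × 21% = R$94,500
  R$56,500 × 31% = R$17,515
  → R$152,095
  Less childcare facility credit R$13,000 → R$139,095

Tentative minimum tax:
  Adjusted income: R$840,500 + R$278,000 + R$269,000 + R$125,500 = R$1,513,000
  Exemption: 20% × (R$1,513,000 − R$628,000) = R$177,000 ≥ R$106,000, so the exemption is fully phased out
  Base: R$1,513,000 − R$0 = R$1,513,000
  R$1,513,000 × 21% = R$317,730

R$317,730 > R$139,095, so the tentative minimum tax is the binding amount.

R$317,730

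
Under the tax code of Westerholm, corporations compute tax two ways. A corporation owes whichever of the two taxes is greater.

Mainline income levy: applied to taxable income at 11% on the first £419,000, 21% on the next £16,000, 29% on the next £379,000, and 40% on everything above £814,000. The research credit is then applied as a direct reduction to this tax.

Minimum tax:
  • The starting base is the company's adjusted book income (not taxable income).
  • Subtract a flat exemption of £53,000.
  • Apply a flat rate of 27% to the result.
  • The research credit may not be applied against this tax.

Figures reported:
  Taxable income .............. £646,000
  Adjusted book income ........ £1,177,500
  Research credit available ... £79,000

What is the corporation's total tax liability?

Mainline income levy:
  £419,000 × 11% = £46,090
  £16,000 × 21% = £3,360
  £211,000 × 29% = £61,190
  → £110,640
  Less research credit £79,000 → £31,640

Minimum tax:
  Base (adjusted book income): £1,177,500
  Less exemption £53,000 → base £1,124,500
  £1,124,500 × 27% = £303,615

£303,615 > £31,640, so the minimum tax is the binding amount.

£303,615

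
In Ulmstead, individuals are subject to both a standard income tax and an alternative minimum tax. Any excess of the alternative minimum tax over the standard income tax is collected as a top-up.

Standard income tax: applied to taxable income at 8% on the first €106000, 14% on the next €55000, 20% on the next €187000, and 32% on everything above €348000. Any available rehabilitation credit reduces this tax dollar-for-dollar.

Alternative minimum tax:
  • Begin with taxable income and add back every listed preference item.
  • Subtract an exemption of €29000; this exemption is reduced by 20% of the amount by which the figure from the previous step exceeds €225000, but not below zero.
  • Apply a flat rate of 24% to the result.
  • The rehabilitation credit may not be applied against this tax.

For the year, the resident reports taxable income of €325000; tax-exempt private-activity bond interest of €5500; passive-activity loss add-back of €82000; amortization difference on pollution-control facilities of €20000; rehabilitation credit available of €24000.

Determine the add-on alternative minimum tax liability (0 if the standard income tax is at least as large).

€78820

Standard income tax:
  €106000 × 8% = €8480
  €55000 × 14% = €7700
  €164000 × 20% = €32800
  → €48980
  Less rehabilitation credit €24000 → €24980

Alternative minimum tax:
  Adjusted income: €325000 + €5500 + €82000 + €20000 = €432500
  Exemption: 20% × (€432500 − €225000) = €41500 ≥ €29000, so the exemption is fully phased out
  Base: €432500 − €0 = €432500
  €432500 × 24% = €103800

Excess of alternative minimum tax over standard income tax: €103800 − €24980 = €78820.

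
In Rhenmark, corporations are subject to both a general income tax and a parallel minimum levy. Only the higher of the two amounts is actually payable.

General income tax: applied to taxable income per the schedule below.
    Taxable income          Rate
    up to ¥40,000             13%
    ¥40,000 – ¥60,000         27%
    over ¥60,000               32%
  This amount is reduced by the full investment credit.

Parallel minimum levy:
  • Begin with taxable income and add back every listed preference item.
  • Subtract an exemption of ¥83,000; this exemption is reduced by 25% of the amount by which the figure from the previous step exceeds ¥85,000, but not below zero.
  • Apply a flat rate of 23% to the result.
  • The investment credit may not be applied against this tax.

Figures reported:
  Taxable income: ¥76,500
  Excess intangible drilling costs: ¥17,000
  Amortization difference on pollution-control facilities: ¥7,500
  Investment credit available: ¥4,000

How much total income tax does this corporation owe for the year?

¥11,880

General income tax:
  ¥40,000 × 13% = ¥5,200
  ¥20,000 × 27% = ¥5,400
  ¥16,500 × 32% = ¥5,280
  → ¥15,880
  Less investment credit ¥4,000 → ¥11,880

Parallel minimum levy:
  Adjusted income: ¥76,500 + ¥17,000 + ¥7,500 = ¥101,000
  Exemption: ¥83,000 − 25% × (¥101,000 − ¥85,000) = ¥83,000 − ¥4,000 = ¥79,000
  Base: ¥101,000 − ¥79,000 = ¥22,000
  ¥22,000 × 23% = ¥5,060

¥11,880 > ¥5,060, so the general income tax governs.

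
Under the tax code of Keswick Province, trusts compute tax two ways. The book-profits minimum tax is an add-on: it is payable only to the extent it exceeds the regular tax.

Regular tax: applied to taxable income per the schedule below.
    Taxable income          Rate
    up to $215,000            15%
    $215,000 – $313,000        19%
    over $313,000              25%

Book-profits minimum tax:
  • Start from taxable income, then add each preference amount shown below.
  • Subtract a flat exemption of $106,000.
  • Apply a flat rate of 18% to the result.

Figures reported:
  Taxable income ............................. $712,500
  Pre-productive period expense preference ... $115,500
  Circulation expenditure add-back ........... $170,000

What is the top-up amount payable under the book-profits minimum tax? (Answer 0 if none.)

$9,815

Book-profits minimum tax:
  Adjusted income: $712,500 + $115,500 + $170,000 = $998,000
  Less exemption $106,000 → base $892,000
  $892,000 × 18% = $160,560

Regular tax:
  $215,000 × 15% = $32,250
  $98,000 × 19% = $18,620
  $399,500 × 25% = $99,875
  → $150,745

Excess of book-profits minimum tax over regular tax: $160,560 − $150,745 = $9,815.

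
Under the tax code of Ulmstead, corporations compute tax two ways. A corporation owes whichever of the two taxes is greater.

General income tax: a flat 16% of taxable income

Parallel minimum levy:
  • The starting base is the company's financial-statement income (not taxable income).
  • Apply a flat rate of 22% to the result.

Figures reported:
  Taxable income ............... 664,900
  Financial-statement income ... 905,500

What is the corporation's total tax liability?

General income tax:
  664,900 × 16% = 106,384

Parallel minimum levy:
  Base (financial-statement income): 905,500
  905,500 × 22% = 199,210

199,210 > 106,384, so the parallel minimum levy is the binding amount.

199,210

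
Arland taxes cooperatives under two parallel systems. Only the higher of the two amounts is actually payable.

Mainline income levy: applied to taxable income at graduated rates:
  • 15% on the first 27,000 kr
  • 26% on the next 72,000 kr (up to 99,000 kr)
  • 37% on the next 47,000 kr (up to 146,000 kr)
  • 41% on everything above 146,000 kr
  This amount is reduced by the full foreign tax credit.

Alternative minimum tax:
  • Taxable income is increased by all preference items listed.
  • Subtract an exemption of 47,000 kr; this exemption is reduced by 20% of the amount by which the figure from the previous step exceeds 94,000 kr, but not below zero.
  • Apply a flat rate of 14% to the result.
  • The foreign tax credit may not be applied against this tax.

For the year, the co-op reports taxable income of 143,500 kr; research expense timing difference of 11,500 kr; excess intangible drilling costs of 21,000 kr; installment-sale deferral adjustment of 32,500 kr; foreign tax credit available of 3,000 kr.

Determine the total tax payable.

36,235 kr

Mainline income levy:
  27,000 kr × 15% = 4,050 kr
  72,000 kr × 26% = 18,720 kr
  44,500 kr × 37% = 16,465 kr
  → 39,235 kr
  Less foreign tax credit 3,000 kr → 36,235 kr

Alternative minimum tax:
  Adjusted income: 143,500 kr + 11,500 kr + 21,000 kr + 32,500 kr = 208,500 kr
  Exemption: 47,000 kr − 20% × (208,500 kr − 94,000 kr) = 47,000 kr − 22,900 kr = 24,100 kr
  Base: 208,500 kr − 24,100 kr = 184,400 kr
  184,400 kr × 14% = 25,816 kr

36,235 kr > 25,816 kr, so the mainline income levy governs.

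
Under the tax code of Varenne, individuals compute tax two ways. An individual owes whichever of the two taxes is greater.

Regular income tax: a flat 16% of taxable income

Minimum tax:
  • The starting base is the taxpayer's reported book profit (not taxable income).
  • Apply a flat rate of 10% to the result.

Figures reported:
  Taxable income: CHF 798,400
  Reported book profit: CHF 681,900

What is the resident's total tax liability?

Minimum tax:
  Base (reported book profit): CHF 681,900
  CHF 681,900 × 10% = CHF 68,190

Regular income tax:
  CHF 798,400 × 16% = CHF 127,744

CHF 127,744 > CHF 68,190, so the regular income tax governs.

CHF 127,744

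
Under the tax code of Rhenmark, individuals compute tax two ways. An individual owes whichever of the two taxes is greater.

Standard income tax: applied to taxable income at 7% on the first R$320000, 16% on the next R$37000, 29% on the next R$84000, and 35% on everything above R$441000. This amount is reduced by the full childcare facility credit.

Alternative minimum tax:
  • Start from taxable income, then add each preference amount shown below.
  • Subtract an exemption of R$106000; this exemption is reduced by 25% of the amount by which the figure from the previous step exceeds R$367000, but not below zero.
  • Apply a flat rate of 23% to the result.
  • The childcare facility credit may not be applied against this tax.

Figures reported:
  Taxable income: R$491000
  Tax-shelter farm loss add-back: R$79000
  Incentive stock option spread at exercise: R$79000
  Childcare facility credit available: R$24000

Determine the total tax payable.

Standard income tax:
  R$320000 × 7% = R$22400
  R$37000 × 16% = R$5920
  R$84000 × 29% = R$24360
  R$50000 × 35% = R$17500
  → R$70180
  Less childcare facility credit R$24000 → R$46180

Alternative minimum tax:
  Adjusted income: R$491000 + R$79000 + R$79000 = R$649000
  Exemption: R$106000 − 25% × (R$649000 − R$367000) = R$106000 − R$70500 = R$35500
  Base: R$649000 − R$35500 = R$613500
  R$613500 × 23% = R$141105

R$141105 > R$46180, so the alternative minimum tax is the binding amount.

R$141105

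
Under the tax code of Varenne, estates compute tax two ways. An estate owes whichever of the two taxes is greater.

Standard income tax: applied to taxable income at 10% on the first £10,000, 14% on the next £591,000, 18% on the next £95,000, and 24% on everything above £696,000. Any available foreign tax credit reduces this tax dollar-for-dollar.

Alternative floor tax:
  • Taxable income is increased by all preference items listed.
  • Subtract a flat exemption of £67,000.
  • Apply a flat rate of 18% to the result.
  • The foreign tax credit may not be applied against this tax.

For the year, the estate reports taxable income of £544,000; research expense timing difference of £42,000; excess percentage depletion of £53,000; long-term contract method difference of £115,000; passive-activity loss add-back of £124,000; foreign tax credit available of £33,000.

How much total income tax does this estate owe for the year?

£145,980

Alternative floor tax:
  Adjusted income: £544,000 + £42,000 + £53,000 + £115,000 + £124,000 = £878,000
  Less exemption £67,000 → base £811,000
  £811,000 × 18% = £145,980

Standard income tax:
  £10,000 × 10% = £1,000
  £534,000 × 14% = £74,760
  → £75,760
  Less foreign tax credit £33,000 → £42,760

£145,980 > £42,760, so the alternative floor tax is the binding amount.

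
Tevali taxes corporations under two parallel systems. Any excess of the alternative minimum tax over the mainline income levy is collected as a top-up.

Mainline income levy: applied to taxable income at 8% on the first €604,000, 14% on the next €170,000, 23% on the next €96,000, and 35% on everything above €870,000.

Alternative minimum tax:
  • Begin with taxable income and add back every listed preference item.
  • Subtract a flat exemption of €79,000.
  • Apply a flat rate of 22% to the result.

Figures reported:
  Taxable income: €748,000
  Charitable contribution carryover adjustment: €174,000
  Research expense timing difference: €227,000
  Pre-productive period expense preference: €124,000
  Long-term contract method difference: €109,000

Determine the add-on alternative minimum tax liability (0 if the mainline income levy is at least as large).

Alternative minimum tax:
  Adjusted income: €748,000 + €174,000 + €227,000 + €124,000 + €109,000 = €1,382,000
  Less exemption €79,000 → base €1,303,000
  €1,303,000 × 22% = €286,660

Mainline income levy:
  €604,000 × 8% = €48,320
  €144,000 × 14% = €20,160
  → €68,480

Excess of alternative minimum tax over mainline income levy: €286,660 − €68,480 = €218,180.

€218,180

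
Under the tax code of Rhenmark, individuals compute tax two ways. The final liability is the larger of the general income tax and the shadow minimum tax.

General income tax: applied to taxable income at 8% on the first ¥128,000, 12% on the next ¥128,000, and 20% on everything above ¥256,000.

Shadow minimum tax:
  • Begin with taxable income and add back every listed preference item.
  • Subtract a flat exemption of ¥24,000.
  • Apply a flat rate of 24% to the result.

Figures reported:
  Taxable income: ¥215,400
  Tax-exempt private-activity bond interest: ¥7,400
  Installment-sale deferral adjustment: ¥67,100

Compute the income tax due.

General income tax:
  ¥128,000 × 8% = ¥10,240
  ¥87,400 × 12% = ¥10,488
  → ¥20,728

Shadow minimum tax:
  Adjusted income: ¥215,400 + ¥7,400 + ¥67,100 = ¥289,900
  Less exemption ¥24,000 → base ¥265,900
  ¥265,900 × 24% = ¥63,816

¥63,816 > ¥20,728, so the shadow minimum tax is the binding amount.

¥63,816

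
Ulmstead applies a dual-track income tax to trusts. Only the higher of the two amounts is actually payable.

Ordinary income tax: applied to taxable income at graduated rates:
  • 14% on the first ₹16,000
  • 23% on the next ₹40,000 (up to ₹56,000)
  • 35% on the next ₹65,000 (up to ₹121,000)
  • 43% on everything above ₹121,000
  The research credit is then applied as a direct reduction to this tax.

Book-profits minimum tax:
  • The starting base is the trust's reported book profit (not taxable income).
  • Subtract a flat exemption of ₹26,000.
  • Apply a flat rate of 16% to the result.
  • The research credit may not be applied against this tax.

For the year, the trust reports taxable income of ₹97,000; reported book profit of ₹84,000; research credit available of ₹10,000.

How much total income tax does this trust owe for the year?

Ordinary income tax:
  ₹16,000 × 14% = ₹2,240
  ₹40,000 × 23% = ₹9,200
  ₹41,000 × 35% = ₹14,350
  → ₹25,790
  Less research credit ₹10,000 → ₹15,790

Book-profits minimum tax:
  Base (reported book profit): ₹84,000
  Less exemption ₹26,000 → base ₹58,000
  ₹58,000 × 16% = ₹9,280

₹15,790 > ₹9,280, so the ordinary income tax governs.

₹15,790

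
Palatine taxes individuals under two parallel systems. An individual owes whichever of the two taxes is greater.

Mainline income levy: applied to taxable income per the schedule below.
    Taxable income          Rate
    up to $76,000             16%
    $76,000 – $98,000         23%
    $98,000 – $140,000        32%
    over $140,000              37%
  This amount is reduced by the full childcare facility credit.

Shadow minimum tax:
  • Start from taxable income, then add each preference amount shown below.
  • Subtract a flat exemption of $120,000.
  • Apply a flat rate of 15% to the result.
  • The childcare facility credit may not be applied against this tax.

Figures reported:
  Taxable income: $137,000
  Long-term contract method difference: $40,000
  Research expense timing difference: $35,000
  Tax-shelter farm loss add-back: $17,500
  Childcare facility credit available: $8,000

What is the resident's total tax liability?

Mainline income levy:
  $76,000 × 16% = $12,160
  $22,000 × 23% = $5,060
  $39,000 × 32% = $12,480
  → $29,700
  Less childcare facility credit $8,000 → $21,700

Shadow minimum tax:
  Adjusted income: $137,000 + $40,000 + $35,000 + $17,500 = $229,500
  Less exemption $120,000 → base $109,500
  $109,500 × 15% = $16,425

$21,700 > $16,425, so the mainline income levy governs.

$21,700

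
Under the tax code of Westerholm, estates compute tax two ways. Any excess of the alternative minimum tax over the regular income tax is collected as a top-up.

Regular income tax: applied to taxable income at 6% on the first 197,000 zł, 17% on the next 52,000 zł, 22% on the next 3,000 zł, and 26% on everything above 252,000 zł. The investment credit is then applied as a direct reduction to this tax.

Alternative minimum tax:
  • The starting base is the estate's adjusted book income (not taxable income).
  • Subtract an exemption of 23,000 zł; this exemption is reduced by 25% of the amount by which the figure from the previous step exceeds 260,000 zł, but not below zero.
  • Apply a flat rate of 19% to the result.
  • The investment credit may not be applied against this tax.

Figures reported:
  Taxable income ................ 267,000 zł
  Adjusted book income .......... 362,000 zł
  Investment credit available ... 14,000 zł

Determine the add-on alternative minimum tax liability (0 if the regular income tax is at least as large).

57,560 zł

Regular income tax:
  197,000 zł × 6% = 11,820 zł
  52,000 zł × 17% = 8,840 zł
  3,000 zł × 22% = 660 zł
  15,000 zł × 26% = 3,900 zł
  → 25,220 zł
  Less investment credit 14,000 zł → 11,220 zł

Alternative minimum tax:
  Base (adjusted book income): 362,000 zł
  Exemption: 25% × (362,000 zł − 260,000 zł) = 25,500 zł ≥ 23,000 zł, so the exemption is fully phased out
  Base: 362,000 zł − 0 zł = 362,000 zł
  362,000 zł × 19% = 68,780 zł

Excess of alternative minimum tax over regular income tax: 68,780 zł − 11,220 zł = 57,560 zł.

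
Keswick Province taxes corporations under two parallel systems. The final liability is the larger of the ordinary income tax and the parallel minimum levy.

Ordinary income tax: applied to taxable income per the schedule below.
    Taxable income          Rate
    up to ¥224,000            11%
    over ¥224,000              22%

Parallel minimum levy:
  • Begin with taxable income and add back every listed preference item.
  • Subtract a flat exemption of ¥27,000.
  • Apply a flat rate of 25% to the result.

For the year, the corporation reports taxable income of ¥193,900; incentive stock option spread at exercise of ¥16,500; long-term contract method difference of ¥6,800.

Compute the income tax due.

Ordinary income tax:
  ¥193,900 × 11% = ¥21,329

Parallel minimum levy:
  Adjusted income: ¥193,900 + ¥16,500 + ¥6,800 = ¥217,200
  Less exemption ¥27,000 → base ¥190,200
  ¥190,200 × 25% = ¥47,550

¥47,550 > ¥21,329, so the parallel minimum levy is the binding amount.

¥47,550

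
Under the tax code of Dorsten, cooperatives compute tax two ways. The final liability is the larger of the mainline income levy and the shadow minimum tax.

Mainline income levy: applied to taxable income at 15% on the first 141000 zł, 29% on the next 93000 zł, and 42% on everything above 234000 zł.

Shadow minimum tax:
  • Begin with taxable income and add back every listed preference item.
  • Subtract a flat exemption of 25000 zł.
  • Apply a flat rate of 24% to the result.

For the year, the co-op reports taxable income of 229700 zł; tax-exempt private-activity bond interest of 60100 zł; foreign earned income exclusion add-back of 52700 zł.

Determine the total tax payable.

Mainline income levy:
  141000 zł × 15% = 21150 zł
  88700 zł × 29% = 25723 zł
  → 46873 zł

Shadow minimum tax:
  Adjusted income: 229700 zł + 60100 zł + 52700 zł = 342500 zł
  Less exemption 25000 zł → base 317500 zł
  317500 zł × 24% = 76200 zł

76200 zł > 46873 zł, so the shadow minimum tax is the binding amount.

76200 zł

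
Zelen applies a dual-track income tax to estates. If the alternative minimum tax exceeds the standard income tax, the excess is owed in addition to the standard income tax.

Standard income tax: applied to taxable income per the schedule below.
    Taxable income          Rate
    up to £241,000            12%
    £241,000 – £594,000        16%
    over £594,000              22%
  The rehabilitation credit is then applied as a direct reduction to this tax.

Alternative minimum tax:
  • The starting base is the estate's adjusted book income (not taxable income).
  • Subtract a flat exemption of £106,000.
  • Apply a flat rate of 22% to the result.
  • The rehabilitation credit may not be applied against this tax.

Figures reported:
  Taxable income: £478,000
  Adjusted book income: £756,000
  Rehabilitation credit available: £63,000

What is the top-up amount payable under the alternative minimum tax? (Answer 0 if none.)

£139,160

Standard income tax:
  £241,000 × 12% = £28,920
  £237,000 × 16% = £37,920
  → £66,840
  Less rehabilitation credit £63,000 → £3,840

Alternative minimum tax:
  Base (adjusted book income): £756,000
  Less exemption £106,000 → base £650,000
  £650,000 × 22% = £143,000

Excess of alternative minimum tax over standard income tax: £143,000 − £3,840 = £139,160.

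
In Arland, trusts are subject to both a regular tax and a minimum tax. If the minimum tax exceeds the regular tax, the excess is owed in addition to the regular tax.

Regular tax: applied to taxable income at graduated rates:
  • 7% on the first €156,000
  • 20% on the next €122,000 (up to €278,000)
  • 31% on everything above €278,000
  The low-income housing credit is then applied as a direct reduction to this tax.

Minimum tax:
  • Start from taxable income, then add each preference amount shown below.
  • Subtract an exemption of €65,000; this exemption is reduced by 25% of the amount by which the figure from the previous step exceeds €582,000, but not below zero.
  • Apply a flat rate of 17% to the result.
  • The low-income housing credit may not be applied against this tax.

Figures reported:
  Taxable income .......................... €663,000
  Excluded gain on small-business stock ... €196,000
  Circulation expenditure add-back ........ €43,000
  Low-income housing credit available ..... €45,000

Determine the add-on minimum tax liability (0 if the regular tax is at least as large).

Minimum tax:
  Adjusted income: €663,000 + €196,000 + €43,000 = €902,000
  Exemption: 25% × (€902,000 − €582,000) = €80,000 ≥ €65,000, so the exemption is fully phased out
  Base: €902,000 − €0 = €902,000
  €902,000 × 17% = €153,340

Regular tax:
  €156,000 × 7% = €10,920
  €122,000 × 20% = €24,400
  €385,000 × 31% = €119,350
  → €154,670
  Less low-income housing credit €45,000 → €109,670

Excess of minimum tax over regular tax: €153,340 − €109,670 = €43,670.

€43,670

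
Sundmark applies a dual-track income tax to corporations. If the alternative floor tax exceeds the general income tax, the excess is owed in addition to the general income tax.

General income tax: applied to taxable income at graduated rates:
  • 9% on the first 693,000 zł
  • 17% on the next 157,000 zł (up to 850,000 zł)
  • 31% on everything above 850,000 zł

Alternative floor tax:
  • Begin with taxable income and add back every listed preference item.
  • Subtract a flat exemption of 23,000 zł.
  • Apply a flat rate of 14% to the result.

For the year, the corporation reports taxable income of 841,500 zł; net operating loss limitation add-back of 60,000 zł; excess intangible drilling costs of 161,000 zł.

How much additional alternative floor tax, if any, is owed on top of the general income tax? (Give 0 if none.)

57,915 zł

General income tax:
  693,000 zł × 9% = 62,370 zł
  148,500 zł × 17% = 25,245 zł
  → 87,615 zł

Alternative floor tax:
  Adjusted income: 841,500 zł + 60,000 zł + 161,000 zł = 1,062,500 zł
  Less exemption 23,000 zł → base 1,039,500 zł
  1,039,500 zł × 14% = 145,530 zł

Excess of alternative floor tax over general income tax: 145,530 zł − 87,615 zł = 57,915 zł.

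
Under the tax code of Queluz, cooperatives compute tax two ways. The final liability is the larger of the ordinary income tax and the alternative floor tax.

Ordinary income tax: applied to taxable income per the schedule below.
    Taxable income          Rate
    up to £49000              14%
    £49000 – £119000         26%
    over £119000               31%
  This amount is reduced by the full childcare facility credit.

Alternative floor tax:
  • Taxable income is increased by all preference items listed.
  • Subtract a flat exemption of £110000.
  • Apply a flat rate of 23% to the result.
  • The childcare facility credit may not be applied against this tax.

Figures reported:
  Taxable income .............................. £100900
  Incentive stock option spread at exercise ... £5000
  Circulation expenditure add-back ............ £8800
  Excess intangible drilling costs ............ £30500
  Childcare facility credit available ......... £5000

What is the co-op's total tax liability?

£15354

Alternative floor tax:
  Adjusted income: £100900 + £5000 + £8800 + £30500 = £145200
  Less exemption £110000 → base £35200
  £35200 × 23% = £8096

Ordinary income tax:
  £49000 × 14% = £6860
  £51900 × 26% = £13494
  → £20354
  Less childcare facility credit £5000 → £15354

£15354 > £8096, so the ordinary income tax governs.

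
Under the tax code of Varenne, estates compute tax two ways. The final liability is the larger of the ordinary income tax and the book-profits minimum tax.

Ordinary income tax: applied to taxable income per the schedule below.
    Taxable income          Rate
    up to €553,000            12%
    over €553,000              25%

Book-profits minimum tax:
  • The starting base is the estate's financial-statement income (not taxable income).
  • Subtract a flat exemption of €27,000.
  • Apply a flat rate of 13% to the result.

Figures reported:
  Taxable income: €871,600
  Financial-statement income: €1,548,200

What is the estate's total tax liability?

Book-profits minimum tax:
  Base (financial-statement income): €1,548,200
  Less exemption €27,000 → base €1,521,200
  €1,521,200 × 13% = €197,756

Ordinary income tax:
  €553,000 × 12% = €66,360
  €318,600 × 25% = €79,650
  → €146,010

€197,756 > €146,010, so the book-profits minimum tax is the binding amount.

€197,756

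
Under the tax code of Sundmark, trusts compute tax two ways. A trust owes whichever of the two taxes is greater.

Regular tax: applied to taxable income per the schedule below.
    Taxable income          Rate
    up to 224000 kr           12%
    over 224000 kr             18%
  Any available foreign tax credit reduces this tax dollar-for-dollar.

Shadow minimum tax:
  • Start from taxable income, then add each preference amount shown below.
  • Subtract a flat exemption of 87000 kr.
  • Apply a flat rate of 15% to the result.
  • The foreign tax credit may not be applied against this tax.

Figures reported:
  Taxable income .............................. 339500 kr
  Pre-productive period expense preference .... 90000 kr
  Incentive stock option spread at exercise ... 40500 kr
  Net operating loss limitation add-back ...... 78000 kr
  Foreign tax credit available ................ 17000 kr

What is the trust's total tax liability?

Regular tax:
  224000 kr × 12% = 26880 kr
  115500 kr × 18% = 20790 kr
  → 47670 kr
  Less foreign tax credit 17000 kr → 30670 kr

Shadow minimum tax:
  Adjusted income: 339500 kr + 90000 kr + 40500 kr + 78000 kr = 548000 kr
  Less exemption 87000 kr → base 461000 kr
  461000 kr × 15% = 69150 kr

69150 kr > 30670 kr, so the shadow minimum tax is the binding amount.

69150 kr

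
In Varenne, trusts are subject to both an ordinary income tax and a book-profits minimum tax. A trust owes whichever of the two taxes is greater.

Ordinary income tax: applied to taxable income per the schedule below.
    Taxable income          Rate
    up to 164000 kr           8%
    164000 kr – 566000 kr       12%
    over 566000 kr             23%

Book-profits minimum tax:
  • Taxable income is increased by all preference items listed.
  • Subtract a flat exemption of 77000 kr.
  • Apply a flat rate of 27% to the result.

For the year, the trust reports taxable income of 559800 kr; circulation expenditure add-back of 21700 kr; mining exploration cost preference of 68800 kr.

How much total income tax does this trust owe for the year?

154791 kr

Ordinary income tax:
  164000 kr × 8% = 13120 kr
  395800 kr × 12% = 47496 kr
  → 60616 kr

Book-profits minimum tax:
  Adjusted income: 559800 kr + 21700 kr + 68800 kr = 650300 kr
  Less exemption 77000 kr → base 573300 kr
  573300 kr × 27% = 154791 kr

154791 kr > 60616 kr, so the book-profits minimum tax is the binding amount.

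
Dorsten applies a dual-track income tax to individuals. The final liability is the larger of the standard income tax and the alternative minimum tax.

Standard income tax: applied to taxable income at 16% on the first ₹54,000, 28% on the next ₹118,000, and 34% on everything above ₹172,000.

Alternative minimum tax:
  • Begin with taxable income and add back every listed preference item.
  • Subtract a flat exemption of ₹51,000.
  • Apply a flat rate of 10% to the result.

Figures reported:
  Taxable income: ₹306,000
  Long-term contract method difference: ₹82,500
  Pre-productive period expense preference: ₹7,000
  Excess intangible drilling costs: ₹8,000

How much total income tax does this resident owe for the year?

₹87,240

Standard income tax:
  ₹54,000 × 16% = ₹8,640
  ₹118,000 × 28% = ₹33,040
  ₹134,000 × 34% = ₹45,560
  → ₹87,240

Alternative minimum tax:
  Adjusted income: ₹306,000 + ₹82,500 + ₹7,000 + ₹8,000 = ₹403,500
  Less exemption ₹51,000 → base ₹352,500
  ₹352,500 × 10% = ₹35,250

₹87,240 > ₹35,250, so the standard income tax governs.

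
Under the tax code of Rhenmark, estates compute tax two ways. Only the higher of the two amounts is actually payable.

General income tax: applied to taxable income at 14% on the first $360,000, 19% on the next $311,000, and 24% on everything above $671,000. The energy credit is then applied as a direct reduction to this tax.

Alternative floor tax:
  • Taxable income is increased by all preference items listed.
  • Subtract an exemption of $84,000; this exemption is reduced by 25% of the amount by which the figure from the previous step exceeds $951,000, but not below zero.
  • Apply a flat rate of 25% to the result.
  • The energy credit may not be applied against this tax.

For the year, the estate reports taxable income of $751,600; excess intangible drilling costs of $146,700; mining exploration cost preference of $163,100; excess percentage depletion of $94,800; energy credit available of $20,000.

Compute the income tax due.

$280,875

General income tax:
  $360,000 × 14% = $50,400
  $311,000 × 19% = $59,090
  $80,600 × 24% = $19,344
  → $128,834
  Less energy credit $20,000 → $108,834

Alternative floor tax:
  Adjusted income: $751,600 + $146,700 + $163,100 + $94,800 = $1,156,200
  Exemption: $84,000 − 25% × ($1,156,200 − $951,000) = $84,000 − $51,300 = $32,700
  Base: $1,156,200 − $32,700 = $1,123,500
  $1,123,500 × 25% = $280,875

$280,875 > $108,834, so the alternative floor tax is the binding amount.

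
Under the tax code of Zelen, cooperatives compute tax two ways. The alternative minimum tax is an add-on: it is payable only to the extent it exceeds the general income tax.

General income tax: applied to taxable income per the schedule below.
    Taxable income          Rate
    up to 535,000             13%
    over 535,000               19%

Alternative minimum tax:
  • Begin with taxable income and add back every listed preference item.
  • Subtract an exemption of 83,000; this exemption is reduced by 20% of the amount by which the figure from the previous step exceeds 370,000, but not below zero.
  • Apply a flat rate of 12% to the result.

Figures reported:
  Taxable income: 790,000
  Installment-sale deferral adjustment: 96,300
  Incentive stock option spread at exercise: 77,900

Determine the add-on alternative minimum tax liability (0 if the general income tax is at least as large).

Alternative minimum tax:
  Adjusted income: 790,000 + 96,300 + 77,900 = 964,200
  Exemption: 20% × (964,200 − 370,000) = 118,840 ≥ 83,000, so the exemption is fully phased out
  Base: 964,200 − 0 = 964,200
  964,200 × 12% = 115,704

General income tax:
  535,000 × 13% = 69,550
  255,000 × 19% = 48,450
  → 118,000

115,704 ≤ 118,000, so no add-on is due.

0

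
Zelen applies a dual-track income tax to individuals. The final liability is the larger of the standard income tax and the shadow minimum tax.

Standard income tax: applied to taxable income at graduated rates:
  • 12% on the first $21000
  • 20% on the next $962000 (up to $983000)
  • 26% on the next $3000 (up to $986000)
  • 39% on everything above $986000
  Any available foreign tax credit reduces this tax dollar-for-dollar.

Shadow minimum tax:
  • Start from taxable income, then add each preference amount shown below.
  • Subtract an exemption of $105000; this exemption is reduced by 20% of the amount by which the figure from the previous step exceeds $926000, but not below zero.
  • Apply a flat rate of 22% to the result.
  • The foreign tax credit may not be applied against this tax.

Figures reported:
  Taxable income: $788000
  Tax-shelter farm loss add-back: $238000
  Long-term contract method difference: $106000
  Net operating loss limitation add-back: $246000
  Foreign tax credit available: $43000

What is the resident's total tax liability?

Shadow minimum tax:
  Adjusted income: $788000 + $238000 + $106000 + $246000 = $1378000
  Exemption: $105000 − 20% × ($1378000 − $926000) = $105000 − $90400 = $14600
  Base: $1378000 − $14600 = $1363400
  $1363400 × 22% = $299948

Standard income tax:
  $21000 × 12% = $2520
  $767000 × 20% = $153400
  → $155920
  Less foreign tax credit $43000 → $112920

$299948 > $112920, so the shadow minimum tax is the binding amount.

$299948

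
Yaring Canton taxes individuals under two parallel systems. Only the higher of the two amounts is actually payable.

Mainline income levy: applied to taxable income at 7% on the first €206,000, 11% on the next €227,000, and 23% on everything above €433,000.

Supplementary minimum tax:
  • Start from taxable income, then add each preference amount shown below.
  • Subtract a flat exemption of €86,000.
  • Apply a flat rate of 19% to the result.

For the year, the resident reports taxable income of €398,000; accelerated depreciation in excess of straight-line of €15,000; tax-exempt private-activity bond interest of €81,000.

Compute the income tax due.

Supplementary minimum tax:
  Adjusted income: €398,000 + €15,000 + €81,000 = €494,000
  Less exemption €86,000 → base €408,000
  €408,000 × 19% = €77,520

Mainline income levy:
  €206,000 × 7% = €14,420
  €192,000 × 11% = €21,120
  → €35,540

€77,520 > €35,540, so the supplementary minimum tax is the binding amount.

€77,520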